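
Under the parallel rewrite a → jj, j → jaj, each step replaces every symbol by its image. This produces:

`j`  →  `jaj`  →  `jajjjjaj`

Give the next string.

jajjjjajjajjajjajjjjaj

Expanding jajjjjaj: j→jaj, a→jj, j→jaj, j→jaj, j→jaj, j→jaj, a→jj, j→jaj. Concatenated: jaj jj jaj jaj jaj jaj jj jaj.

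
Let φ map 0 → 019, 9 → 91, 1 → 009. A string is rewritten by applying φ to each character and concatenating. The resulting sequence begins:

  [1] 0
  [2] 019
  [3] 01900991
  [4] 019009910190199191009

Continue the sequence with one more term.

φ(019009910190199191009) expands symbol-by-symbol to 019 009 91 019 019 91 91 009 019 009 91 019 009 91 91 009 91 009 019 019 91; joining the 21 pieces gives the next term.

0190099101901991910090190099101900991910099100901901991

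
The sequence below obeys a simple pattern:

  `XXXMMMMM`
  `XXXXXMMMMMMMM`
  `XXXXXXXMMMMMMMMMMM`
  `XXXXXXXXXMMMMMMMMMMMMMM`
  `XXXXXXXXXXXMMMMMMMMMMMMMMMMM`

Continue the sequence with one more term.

XXXXXXXXXXXXXMMMMMMMMMMMMMMMMMMMM

Reading off run lengths: X runs 3, 5, 7, 9, 11; M runs 5, 8, 11, 14, 17 — each is linear in n (n = 1, 2, …).
For the next term, n = 6, so the run lengths are 13, 20.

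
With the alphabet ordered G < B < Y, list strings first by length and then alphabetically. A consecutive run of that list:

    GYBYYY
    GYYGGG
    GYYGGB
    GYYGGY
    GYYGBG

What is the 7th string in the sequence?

Stepping forward 2 times from GYYGBG: GYYGBG → GYYGBB, then the target.

GYYGBY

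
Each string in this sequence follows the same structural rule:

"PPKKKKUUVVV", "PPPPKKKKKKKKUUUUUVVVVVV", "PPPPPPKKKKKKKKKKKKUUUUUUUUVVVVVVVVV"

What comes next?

Reading off run lengths: P runs 2, 4, 6; K runs 4, 8, 12; U runs 2, 5, 8; V runs 3, 6, 9 — each is linear in n (n = 1, 2, …).
Setting n = 4 gives 8, 16, 11, 12 characters in each block.

PPPPPPPPKKKKKKKKKKKKKKKKUUUUUUUUUUUVVVVVVVVVVVV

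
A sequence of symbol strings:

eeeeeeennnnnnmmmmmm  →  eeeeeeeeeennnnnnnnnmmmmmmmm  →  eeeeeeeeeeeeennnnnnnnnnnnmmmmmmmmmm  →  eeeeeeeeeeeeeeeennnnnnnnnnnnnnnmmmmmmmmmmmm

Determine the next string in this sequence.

eeeeeeeeeeeeeeeeeeennnnnnnnnnnnnnnnnnmmmmmmmmmmmmmm

Term n consists of 3n+1 e's, followed by 3n n's, followed by 2n+2 m's, where the shown terms are n = 2, 3, 4, 5.
At n = 6 the blocks have lengths 19, 18, 14.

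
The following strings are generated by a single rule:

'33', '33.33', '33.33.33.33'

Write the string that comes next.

33.33.33.33.33.33.33.33

Each string is two copies of the previous one joined by '.'.
One more doubling of 33.33.33.33 gives the answer.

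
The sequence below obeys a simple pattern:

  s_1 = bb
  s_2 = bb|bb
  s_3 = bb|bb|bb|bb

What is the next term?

Every step duplicates the string with '|' between the halves.
So the next term is two copies of bb|bb|bb|bb with '|' between the halves.

bb|bb|bb|bb|bb|bb|bb|bb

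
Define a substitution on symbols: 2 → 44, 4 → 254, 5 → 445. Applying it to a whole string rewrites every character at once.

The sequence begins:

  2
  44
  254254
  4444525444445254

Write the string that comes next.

Replace each of the 16 characters of 4444525444445254 in place — 254 254 254 254 445 44 445 254 254 254 254 254 445 44 445 254 — and concatenate.

2542542542544454444525425425425425444544445254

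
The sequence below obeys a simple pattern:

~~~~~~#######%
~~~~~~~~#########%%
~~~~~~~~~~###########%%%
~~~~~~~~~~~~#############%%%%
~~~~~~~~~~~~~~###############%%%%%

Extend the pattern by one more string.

~~~~~~~~~~~~~~~~#################%%%%%%

Term n consists of 2n+2 ~'s, followed by 2n+3 #'s, followed by n-1 %'s, where the shown terms are n = 2, 3, 4, 5, 6.
For the next term, n = 7, so the run lengths are 16, 17, 6.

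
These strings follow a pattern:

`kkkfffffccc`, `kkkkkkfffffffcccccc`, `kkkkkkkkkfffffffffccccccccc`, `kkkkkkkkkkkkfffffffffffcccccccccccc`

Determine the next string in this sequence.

kkkkkkkkkkkkkkkfffffffffffffccccccccccccccc

Reading off run lengths: k runs 3, 6, 9, 12; f runs 5, 7, 9, 11; c runs 3, 6, 9, 12 — each is linear in n (n = 1, 2, …).
Setting n = 5 gives 15, 13, 15 characters in each block.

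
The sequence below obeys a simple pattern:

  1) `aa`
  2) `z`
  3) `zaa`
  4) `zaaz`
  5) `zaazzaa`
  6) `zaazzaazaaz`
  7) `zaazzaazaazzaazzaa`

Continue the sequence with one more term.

This is a Fibonacci-style word recurrence s(k) = s(k−1)·s(k−2): e.g. z·aa = zaa.
Continuing: zaazzaazaazzaazzaa · zaazzaazaaz gives term 8.

zaazzaazaazzaazzaazaazzaazaaz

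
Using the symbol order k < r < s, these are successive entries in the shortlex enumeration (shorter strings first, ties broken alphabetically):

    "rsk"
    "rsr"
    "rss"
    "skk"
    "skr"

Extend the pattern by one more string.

sks

Treat skr as a base-3 numeral over the given alphabet and add one, carrying through any trailing s's.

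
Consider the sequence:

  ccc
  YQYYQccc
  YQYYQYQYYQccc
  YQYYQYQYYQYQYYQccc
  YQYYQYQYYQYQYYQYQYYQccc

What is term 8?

Each term is the previous one with YQYYQ prepended.
From YQYYQYQYYQYQYYQYQYYQccc, 3 further steps: YQYYQYQYYQYQYYQYQYYQccc → YQYYQYQYYQYQYYQYQYYQYQYYQccc → YQYYQYQYYQYQYYQYQYYQYQYYQYQYYQccc → (answer).

YQYYQYQYYQYQYYQYQYYQYQYYQYQYYQYQYYQccc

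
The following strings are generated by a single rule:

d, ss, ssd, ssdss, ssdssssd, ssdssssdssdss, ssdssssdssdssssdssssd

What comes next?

ssdssssdssdssssdssssdssdssssdssdss

Each term (from the third on) is the previous term followed by the one before it: term 3 = ss·d = ssd.
The next term joins ssdssssdssdssssdssssd and ssdssssdssdss.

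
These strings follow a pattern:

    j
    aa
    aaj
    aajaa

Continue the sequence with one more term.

From term 3 onward, concatenate the last term with the second-to-last: aa·j = aaj, aaj·aa = aajaa, …
The next term joins aajaa and aaj.

aajaaaaj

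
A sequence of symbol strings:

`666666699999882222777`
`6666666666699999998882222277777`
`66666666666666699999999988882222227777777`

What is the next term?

Reading off run lengths: 6 runs 7, 11, 15; 9 runs 5, 7, 9; 8 runs 2, 3, 4; 2 runs 4, 5, 6; 7 runs 3, 5, 7 — each is linear in n, where the shown terms are n = 2, 3, 4.
Setting n = 5 gives 19, 11, 5, 7, 9 characters in each block.

666666666666666666699999999999888882222222777777777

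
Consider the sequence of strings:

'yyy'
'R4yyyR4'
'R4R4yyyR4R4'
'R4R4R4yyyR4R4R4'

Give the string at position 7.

R4R4R4R4R4R4yyyR4R4R4R4R4R4

s(k+1) = R4·s(k)·R4, so each term gains R4 as a prefix and R4 as a suffix.
From R4R4R4yyyR4R4R4, 3 further steps: R4R4R4yyyR4R4R4 → R4R4R4R4yyyR4R4R4R4 → R4R4R4R4R4yyyR4R4R4R4R4 → (answer).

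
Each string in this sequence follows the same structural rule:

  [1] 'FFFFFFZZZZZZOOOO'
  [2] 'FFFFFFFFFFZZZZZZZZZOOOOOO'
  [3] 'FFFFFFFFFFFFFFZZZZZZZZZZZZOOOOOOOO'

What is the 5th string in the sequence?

FFFFFFFFFFFFFFFFFFFFFFZZZZZZZZZZZZZZZZZZOOOOOOOOOOOO

Term n consists of 4n+2 F's, followed by 3n+3 Z's, followed by 2n+2 O's (n = 1, 2, …).
At n = 5 the blocks have lengths 22, 18, 12.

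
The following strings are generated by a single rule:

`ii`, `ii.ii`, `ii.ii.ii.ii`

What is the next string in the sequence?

s(k+1) = s(k)·.·s(k) — each term doubles the last with '.' between the halves.
Doubling ii.ii.ii.ii with '.' between the halves:

ii.ii.ii.ii.ii.ii.ii.ii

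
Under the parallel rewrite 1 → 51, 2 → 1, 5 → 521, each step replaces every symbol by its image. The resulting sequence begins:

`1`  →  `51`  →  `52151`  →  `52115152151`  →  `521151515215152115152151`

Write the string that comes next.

Replace each of the 24 characters of 521151515215152115152151 in place — 521 1 51 51 521 51 521 51 521 1 51 521 51 521 1 51 51 521 51 521 1 51 521 51 — and concatenate.

52115151521515215152115152151521151515215152115152151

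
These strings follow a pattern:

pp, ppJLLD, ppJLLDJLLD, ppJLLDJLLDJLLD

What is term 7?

ppJLLDJLLDJLLDJLLDJLLDJLLD

Every step adds JLLD to the end: s(k+1) = s(k)·JLLD.
From ppJLLDJLLDJLLD, 3 further steps: ppJLLDJLLDJLLD → ppJLLDJLLDJLLDJLLD → ppJLLDJLLDJLLDJLLDJLLD → (answer).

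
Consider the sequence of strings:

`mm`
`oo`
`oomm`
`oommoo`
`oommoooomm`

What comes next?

Each term (from the third on) is the previous term followed by the one before it: term 3 = oo·mm = oomm.
So term 6 is oommoooomm·oommoo.

oommoooommoommoo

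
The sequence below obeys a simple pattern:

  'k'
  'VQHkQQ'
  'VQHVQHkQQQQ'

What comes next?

s(k+1) = VQH·s(k)·QQ, so each term gains VQH as a prefix and QQ as a suffix.
So the next term is VQH·VQHVQHkQQQQ·QQ.

VQHVQHVQHkQQQQQQ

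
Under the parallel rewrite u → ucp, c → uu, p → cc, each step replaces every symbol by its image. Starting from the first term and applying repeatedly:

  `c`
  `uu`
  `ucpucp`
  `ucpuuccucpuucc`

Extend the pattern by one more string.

Replace each of the 14 characters of ucpuuccucpuucc in place — ucp uu cc ucp ucp uu uu ucp uu cc ucp ucp uu uu — and concatenate.

ucpuuccucpucpuuuuucpuuccucpucpuuuu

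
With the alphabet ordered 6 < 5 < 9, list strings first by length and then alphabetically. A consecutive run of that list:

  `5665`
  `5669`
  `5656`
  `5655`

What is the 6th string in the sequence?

5696

Stepping forward 2 times from 5655: 5655 → 5659, then the target.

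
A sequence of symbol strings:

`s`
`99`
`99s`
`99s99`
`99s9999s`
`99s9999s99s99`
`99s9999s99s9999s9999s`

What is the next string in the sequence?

99s9999s99s9999s9999s99s9999s99s99

From term 3 onward, concatenate the last term with the second-to-last: 99·s = 99s, 99s·99 = 99s99, …
So term 8 is 99s9999s99s9999s9999s·99s9999s99s99.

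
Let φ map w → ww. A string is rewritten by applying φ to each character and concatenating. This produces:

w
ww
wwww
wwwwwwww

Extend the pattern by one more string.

wwwwwwwwwwwwwwww

Expanding wwwwwwww: w→ww, w→ww, w→ww, w→ww, w→ww, w→ww, w→ww, w→ww. Concatenated: ww ww ww ww ww ww ww ww.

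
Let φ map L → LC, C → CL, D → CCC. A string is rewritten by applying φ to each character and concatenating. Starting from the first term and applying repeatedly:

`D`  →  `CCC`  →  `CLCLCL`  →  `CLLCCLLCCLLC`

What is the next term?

CLLCLCCLCLLCLCCLCLLCLCCL

Rewriting each symbol of CLLCCLLCCLLC: C→CL, L→LC, L→LC, C→CL, C→CL, L→LC, L→LC, C→CL, C→CL, L→LC, L→LC, C→CL, which concatenates to CL LC LC CL CL LC LC CL CL LC LC CL.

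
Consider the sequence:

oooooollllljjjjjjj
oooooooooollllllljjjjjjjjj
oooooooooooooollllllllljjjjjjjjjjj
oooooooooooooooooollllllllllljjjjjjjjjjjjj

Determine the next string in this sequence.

oooooooooooooooooooooollllllllllllljjjjjjjjjjjjjjj

Each string has the form o^{4n-2} l^{2n+1} j^{2n+3}, where the shown terms are n = 2, 3, 4, 5.
At n = 6 the blocks have lengths 22, 13, 15.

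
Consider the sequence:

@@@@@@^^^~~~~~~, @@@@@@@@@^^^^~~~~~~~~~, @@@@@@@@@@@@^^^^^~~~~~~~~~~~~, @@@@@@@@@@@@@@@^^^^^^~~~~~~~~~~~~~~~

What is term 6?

Term n consists of 3n+3 @'s, followed by n+2 ^'s, followed by 3n+3 ~'s (n = 1, 2, …).
At n = 6 the blocks have lengths 21, 8, 21.

@@@@@@@@@@@@@@@@@@@@@^^^^^^^^~~~~~~~~~~~~~~~~~~~~~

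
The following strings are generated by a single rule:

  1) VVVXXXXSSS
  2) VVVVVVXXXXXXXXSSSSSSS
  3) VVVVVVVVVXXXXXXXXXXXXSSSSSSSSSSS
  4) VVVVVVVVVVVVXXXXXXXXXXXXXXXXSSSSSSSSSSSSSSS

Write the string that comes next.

The n-th term is 3n V's then 4n X's then 4n-1 S's (n = 1, 2, …).
For the next term, n = 5, so the run lengths are 15, 20, 19.

VVVVVVVVVVVVVVVXXXXXXXXXXXXXXXXXXXXSSSSSSSSSSSSSSSSSSS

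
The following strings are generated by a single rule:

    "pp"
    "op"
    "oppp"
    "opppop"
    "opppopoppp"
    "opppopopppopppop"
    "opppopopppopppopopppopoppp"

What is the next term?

opppopopppopppopopppopopppopppopopppopppop

From term 3 onward, concatenate the last term with the second-to-last: op·pp = oppp, oppp·op = opppop, …
The next term joins opppopopppopppopopppopoppp and opppopopppopppop.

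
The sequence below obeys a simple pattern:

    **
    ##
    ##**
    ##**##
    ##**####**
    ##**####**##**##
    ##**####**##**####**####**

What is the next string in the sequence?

This is a Fibonacci-style word recurrence s(k) = s(k−1)·s(k−2): e.g. ##·** = ##**.
The next term joins ##**####**##**####**####** and ##**####**##**##.

##**####**##**####**####**##**####**##**##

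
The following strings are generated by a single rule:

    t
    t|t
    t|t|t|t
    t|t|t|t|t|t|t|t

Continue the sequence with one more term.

t|t|t|t|t|t|t|t|t|t|t|t|t|t|t|t

Every step duplicates the string with '|' between the halves.
One more doubling of t|t|t|t|t|t|t|t gives the answer.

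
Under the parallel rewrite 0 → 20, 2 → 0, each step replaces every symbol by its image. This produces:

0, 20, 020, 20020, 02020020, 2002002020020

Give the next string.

φ(2002002020020) expands symbol-by-symbol to 0 20 20 0 20 20 0 20 0 20 20 0 20; joining the 13 pieces gives the next term.

020200202002002020020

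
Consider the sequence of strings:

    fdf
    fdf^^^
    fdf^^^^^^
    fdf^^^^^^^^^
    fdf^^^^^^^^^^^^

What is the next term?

Each term is the previous one with ^^^ appended.
One more step from fdf^^^^^^^^^^^^ gives the answer.

fdf^^^^^^^^^^^^^^^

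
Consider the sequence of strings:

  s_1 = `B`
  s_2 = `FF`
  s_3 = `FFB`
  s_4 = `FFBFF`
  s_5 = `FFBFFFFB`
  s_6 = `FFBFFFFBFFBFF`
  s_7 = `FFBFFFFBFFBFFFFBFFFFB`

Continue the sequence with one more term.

FFBFFFFBFFBFFFFBFFFFBFFBFFFFBFFBFF

From term 3 onward, concatenate the last term with the second-to-last: FF·B = FFB, FFB·FF = FFBFF, …
The next term joins FFBFFFFBFFBFFFFBFFFFB and FFBFFFFBFFBFF.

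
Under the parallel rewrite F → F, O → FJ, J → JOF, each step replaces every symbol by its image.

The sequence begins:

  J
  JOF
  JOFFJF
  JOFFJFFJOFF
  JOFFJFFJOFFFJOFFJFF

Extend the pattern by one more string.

JOFFJFFJOFFFJOFFJFFFJOFFJFFJOFFF

φ(JOFFJFFJOFFFJOFFJFF) expands symbol-by-symbol to JOF FJ F F JOF F F JOF FJ F F F JOF FJ F F JOF F F; joining the 19 pieces gives the next term.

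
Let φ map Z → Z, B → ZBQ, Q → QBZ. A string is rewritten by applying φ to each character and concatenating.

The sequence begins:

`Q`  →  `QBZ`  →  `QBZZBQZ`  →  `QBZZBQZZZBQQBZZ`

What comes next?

Applying the rule to each of the 15 symbols of QBZZBQZZZBQQBZZ gives the pieces QBZ ZBQ Z Z ZBQ QBZ Z Z Z ZBQ QBZ QBZ ZBQ Z Z, which concatenate to the answer.

QBZZBQZZZBQQBZZZZZBQQBZQBZZBQZZ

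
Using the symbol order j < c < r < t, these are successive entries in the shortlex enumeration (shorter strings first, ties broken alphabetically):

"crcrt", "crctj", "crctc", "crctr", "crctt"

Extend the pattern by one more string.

Treat crctt as a base-4 numeral over the given alphabet and add one, carrying through any trailing t's.

crrjj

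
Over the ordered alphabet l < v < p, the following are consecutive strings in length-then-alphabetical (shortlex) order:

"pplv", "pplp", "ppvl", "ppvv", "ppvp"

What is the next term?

pppl

The successor of ppvp increments the rightmost position that isn't already p and resets every position after it to l.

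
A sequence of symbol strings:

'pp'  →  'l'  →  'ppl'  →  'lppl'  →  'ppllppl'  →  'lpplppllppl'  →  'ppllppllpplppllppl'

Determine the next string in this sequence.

This is a Fibonacci-style word recurrence s(k) = s(k−2)·s(k−1): e.g. pp·l = ppl.
So term 8 is lpplppllppl·ppllppllpplppllppl.

lpplppllpplppllppllpplppllppl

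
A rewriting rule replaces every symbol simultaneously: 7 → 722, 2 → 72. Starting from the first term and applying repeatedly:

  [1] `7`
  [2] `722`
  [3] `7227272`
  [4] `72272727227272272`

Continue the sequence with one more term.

72272727227272272722727272272722727272272

Applying the rule to each of the 17 symbols of 72272727227272272 gives the pieces 722 72 72 722 72 722 72 722 72 72 722 72 722 72 72 722 72, which concatenate to the answer.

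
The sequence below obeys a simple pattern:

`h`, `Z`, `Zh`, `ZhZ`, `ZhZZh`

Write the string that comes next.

From term 3 onward, concatenate the last term with the second-to-last: Z·h = Zh, Zh·Z = ZhZ, …
So term 6 is ZhZZh·ZhZ.

ZhZZhZhZ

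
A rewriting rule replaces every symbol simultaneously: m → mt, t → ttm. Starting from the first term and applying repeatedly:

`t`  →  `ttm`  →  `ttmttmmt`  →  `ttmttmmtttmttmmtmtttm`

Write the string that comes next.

ttmttmmtttmttmmtmtttmttmttmmtttmttmmtmtttmmtttmttmttmmt

φ(ttmttmmtttmttmmtmtttm) expands symbol-by-symbol to ttm ttm mt ttm ttm mt mt ttm ttm ttm mt ttm ttm mt mt ttm mt ttm ttm ttm mt; joining the 21 pieces gives the next term.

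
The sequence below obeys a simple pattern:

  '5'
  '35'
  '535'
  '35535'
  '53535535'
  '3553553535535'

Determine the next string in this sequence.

From term 3 onward, concatenate the second-to-last term with the last: 5·35 = 535, 35·535 = 35535, …
So term 7 is 53535535·3553553535535.

535355353553553535535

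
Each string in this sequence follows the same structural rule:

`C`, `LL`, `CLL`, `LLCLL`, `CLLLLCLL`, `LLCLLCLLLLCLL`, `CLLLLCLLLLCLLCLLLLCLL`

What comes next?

This is a Fibonacci-style word recurrence s(k) = s(k−2)·s(k−1): e.g. C·LL = CLL.
So term 8 is LLCLLCLLLLCLL·CLLLLCLLLLCLLCLLLLCLL.

LLCLLCLLLLCLLCLLLLCLLLLCLLCLLLLCLL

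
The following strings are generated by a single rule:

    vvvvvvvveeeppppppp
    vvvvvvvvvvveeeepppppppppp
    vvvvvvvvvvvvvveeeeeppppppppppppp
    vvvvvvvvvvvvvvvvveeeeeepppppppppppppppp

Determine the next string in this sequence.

vvvvvvvvvvvvvvvvvvvveeeeeeeppppppppppppppppppp

The n-th term is 3n-1 v's then n e's then 3n-2 p's, where the shown terms are n = 3, 4, 5, 6.
At n = 7 the blocks have lengths 20, 7, 19.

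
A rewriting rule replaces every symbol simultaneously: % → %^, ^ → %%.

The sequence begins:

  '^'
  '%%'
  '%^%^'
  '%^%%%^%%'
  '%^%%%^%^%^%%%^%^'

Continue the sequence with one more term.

%^%%%^%^%^%%%^%%%^%%%^%^%^%%%^%%

φ(%^%%%^%^%^%%%^%^) expands symbol-by-symbol to %^ %% %^ %^ %^ %% %^ %% %^ %% %^ %^ %^ %% %^ %%; joining the 16 pieces gives the next term.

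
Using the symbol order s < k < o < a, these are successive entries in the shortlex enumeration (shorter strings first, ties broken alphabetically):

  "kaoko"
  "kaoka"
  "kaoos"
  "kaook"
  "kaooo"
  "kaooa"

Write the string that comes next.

kaoas

Treat kaooa as a base-4 numeral over the given alphabet and add one, carrying through any trailing a's.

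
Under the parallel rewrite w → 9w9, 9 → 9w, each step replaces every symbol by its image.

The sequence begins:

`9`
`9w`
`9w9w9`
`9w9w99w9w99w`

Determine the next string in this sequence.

9w9w99w9w99w9w9w99w9w99w9w9w9

Rewriting each symbol of 9w9w99w9w99w: 9→9w, w→9w9, 9→9w, w→9w9, 9→9w, 9→9w, w→9w9, 9→9w, w→9w9, 9→9w, 9→9w, w→9w9, which concatenates to 9w 9w9 9w 9w9 9w 9w 9w9 9w 9w9 9w 9w 9w9.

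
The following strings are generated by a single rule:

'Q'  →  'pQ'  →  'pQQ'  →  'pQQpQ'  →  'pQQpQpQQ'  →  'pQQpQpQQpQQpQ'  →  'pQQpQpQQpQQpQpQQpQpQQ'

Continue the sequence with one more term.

pQQpQpQQpQQpQpQQpQpQQpQQpQpQQpQQpQ

Each term (from the third on) is the previous term followed by the one before it: term 3 = pQ·Q = pQQ.
Continuing: pQQpQpQQpQQpQpQQpQpQQ · pQQpQpQQpQQpQ gives term 8.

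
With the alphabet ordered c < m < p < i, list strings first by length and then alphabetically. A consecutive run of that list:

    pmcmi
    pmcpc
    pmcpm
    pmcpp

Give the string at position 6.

Advancing 2 positions from pmcpp through pmcpp → pmcpi reaches term 6.

pmcic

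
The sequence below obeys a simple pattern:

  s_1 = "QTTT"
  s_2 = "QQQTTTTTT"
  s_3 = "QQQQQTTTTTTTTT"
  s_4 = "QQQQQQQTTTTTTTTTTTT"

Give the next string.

QQQQQQQQQTTTTTTTTTTTTTTT

Reading off run lengths: Q runs 1, 3, 5, 7; T runs 3, 6, 9, 12 — each is linear in n (n = 1, 2, …).
At n = 5 the blocks have lengths 9, 15.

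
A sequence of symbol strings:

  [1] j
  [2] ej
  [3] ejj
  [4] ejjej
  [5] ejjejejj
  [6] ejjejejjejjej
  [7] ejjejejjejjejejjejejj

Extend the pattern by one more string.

This is a Fibonacci-style word recurrence s(k) = s(k−1)·s(k−2): e.g. ej·j = ejj.
So term 8 is ejjejejjejjejejjejejj·ejjejejjejjej.

ejjejejjejjejejjejejjejjejejjejjej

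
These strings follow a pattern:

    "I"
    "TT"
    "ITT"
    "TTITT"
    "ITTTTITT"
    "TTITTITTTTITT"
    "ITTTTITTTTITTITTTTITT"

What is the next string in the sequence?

This is a Fibonacci-style word recurrence s(k) = s(k−2)·s(k−1): e.g. I·TT = ITT.
So term 8 is TTITTITTTTITT·ITTTTITTTTITTITTTTITT.

TTITTITTTTITTITTTTITTTTITTITTTTITT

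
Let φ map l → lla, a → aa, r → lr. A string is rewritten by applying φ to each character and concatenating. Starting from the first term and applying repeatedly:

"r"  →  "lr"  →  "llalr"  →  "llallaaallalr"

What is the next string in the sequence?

Replace each of the 13 characters of llallaaallalr in place — lla lla aa lla lla aa aa aa lla lla aa lla lr — and concatenate.

llallaaallallaaaaaaallallaaallalr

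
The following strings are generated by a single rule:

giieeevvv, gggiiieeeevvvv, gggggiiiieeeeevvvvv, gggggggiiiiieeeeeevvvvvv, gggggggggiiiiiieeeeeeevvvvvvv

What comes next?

Each string has the form g^{2n-1} i^{n+1} e^{n+2} v^{n+2} (n = 1, 2, …).
At n = 6 the blocks have lengths 11, 7, 8, 8.

gggggggggggiiiiiiieeeeeeeevvvvvvvv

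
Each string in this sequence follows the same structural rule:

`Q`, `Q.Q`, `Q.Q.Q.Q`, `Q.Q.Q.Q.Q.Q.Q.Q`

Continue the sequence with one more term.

s(k+1) = s(k)·.·s(k) — each term doubles the last with '.' between the halves.
Doubling Q.Q.Q.Q.Q.Q.Q.Q with '.' between the halves:

Q.Q.Q.Q.Q.Q.Q.Q.Q.Q.Q.Q.Q.Q.Q.Q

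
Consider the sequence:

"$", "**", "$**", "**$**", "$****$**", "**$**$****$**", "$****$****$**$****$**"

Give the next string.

**$**$****$**$****$****$**$****$**

From term 3 onward, concatenate the second-to-last term with the last: $·** = $**, **·$** = **$**, …
The next term joins **$**$****$** and $****$****$**$****$**.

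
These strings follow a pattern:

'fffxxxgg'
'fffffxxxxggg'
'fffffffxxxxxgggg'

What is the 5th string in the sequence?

Each string has the form f^{2n+1} x^{n+2} g^{n+1} (n = 1, 2, …).
At n = 5 the blocks have lengths 11, 7, 6.

fffffffffffxxxxxxxgggggg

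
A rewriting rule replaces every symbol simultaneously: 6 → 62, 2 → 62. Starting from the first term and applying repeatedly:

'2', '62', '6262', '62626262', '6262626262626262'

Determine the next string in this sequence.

Applying the rule to each of the 16 symbols of 6262626262626262 gives the pieces 62 62 62 62 62 62 62 62 62 62 62 62 62 62 62 62, which concatenate to the answer.

62626262626262626262626262626262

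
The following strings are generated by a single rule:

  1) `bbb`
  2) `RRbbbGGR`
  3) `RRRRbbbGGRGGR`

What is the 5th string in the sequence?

RRRRRRRRbbbGGRGGRGGRGGR

s(k+1) = RR·s(k)·GGR, so each term gains RR as a prefix and GGR as a suffix.
From RRRRbbbGGRGGR, 2 further steps: RRRRbbbGGRGGR → RRRRRRbbbGGRGGRGGR → (answer).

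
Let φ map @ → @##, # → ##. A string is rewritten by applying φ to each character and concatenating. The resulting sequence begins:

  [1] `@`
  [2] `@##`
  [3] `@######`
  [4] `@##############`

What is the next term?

@##############################

Applying the rule to each of the 15 symbols of @############## gives the pieces @## ## ## ## ## ## ## ## ## ## ## ## ## ## ##, which concatenate to the answer.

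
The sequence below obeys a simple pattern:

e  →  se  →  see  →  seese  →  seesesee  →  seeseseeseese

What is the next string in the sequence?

seeseseeseeseseesesee

From term 3 onward, concatenate the last term with the second-to-last: se·e = see, see·se = seese, …
The next term joins seeseseeseese and seesesee.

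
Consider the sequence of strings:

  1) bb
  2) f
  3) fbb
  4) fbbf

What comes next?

fbbffbb

From term 3 onward, concatenate the last term with the second-to-last: f·bb = fbb, fbb·f = fbbf, …
Continuing: fbbf · fbb gives term 5.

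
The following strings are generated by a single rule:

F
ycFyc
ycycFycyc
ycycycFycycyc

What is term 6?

Every step adds yc to the front and yc to the end of the previous string.
From ycycycFycycyc, 2 further steps: ycycycFycycyc → ycycycycFycycycyc → (answer).

ycycycycycFycycycycyc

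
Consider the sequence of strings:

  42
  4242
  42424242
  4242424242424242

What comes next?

s(k+1) = s(k)·s(k) — each term doubles the last.
Doubling 4242424242424242:

42424242424242424242424242424242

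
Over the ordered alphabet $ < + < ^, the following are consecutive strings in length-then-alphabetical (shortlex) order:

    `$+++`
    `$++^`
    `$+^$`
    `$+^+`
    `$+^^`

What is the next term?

Treat $+^^ as a base-3 numeral over the given alphabet and add one, carrying through any trailing ^'s.

$^$$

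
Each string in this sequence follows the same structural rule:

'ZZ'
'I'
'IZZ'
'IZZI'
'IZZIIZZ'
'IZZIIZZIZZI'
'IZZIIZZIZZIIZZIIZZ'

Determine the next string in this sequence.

Each term (from the third on) is the previous term followed by the one before it: term 3 = I·ZZ = IZZ.
So term 8 is IZZIIZZIZZIIZZIIZZ·IZZIIZZIZZI.

IZZIIZZIZZIIZZIIZZIZZIIZZIZZI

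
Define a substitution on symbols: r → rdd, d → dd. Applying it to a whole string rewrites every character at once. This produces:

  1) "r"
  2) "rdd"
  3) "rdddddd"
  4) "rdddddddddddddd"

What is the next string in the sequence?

Replace each of the 15 characters of rdddddddddddddd in place — rdd dd dd dd dd dd dd dd dd dd dd dd dd dd dd — and concatenate.

rdddddddddddddddddddddddddddddd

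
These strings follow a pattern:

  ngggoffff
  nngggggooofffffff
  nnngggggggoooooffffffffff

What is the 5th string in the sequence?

Term n consists of n n's, followed by 2n+1 g's, followed by 2n-1 o's, followed by 3n+1 f's (n = 1, 2, …).
At n = 5 the blocks have lengths 5, 11, 9, 16.

nnnnngggggggggggoooooooooffffffffffffffff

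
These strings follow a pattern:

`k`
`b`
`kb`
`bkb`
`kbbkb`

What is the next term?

This is a Fibonacci-style word recurrence s(k) = s(k−2)·s(k−1): e.g. k·b = kb.
Continuing: bkb · kbbkb gives term 6.

bkbkbbkb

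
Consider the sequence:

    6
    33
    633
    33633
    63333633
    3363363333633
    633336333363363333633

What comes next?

This is a Fibonacci-style word recurrence s(k) = s(k−2)·s(k−1): e.g. 6·33 = 633.
The next term joins 3363363333633 and 633336333363363333633.

3363363333633633336333363363333633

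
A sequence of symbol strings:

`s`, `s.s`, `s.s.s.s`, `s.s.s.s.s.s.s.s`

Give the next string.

Every step duplicates the string with '.' between the halves.
Doubling s.s.s.s.s.s.s.s with '.' between the halves:

s.s.s.s.s.s.s.s.s.s.s.s.s.s.s.s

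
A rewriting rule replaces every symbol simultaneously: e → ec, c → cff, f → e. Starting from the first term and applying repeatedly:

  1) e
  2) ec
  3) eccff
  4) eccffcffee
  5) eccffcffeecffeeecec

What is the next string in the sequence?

Applying the rule to each of the 19 symbols of eccffcffeecffeeecec gives the pieces ec cff cff e e cff e e ec ec cff e e ec ec ec cff ec cff, which concatenate to the answer.

eccffcffeecffeeececcffeeecececcffeccff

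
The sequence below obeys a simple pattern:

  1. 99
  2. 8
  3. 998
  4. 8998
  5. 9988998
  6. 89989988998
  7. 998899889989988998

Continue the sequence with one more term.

Each term (from the third on) is the two preceding terms concatenated in order: term 3 = 99·8 = 998.
Continuing: 89989988998 · 998899889989988998 gives term 8.

89989988998998899889989988998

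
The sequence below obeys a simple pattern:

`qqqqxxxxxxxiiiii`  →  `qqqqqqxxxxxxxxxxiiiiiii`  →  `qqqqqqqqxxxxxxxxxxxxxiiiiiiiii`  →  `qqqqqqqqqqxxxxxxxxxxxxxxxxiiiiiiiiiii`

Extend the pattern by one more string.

Term n consists of 2n q's, followed by 3n+1 x's, followed by 2n+1 i's, where the shown terms are n = 2, 3, 4, 5.
For the next term, n = 6, so the run lengths are 12, 19, 13.

qqqqqqqqqqqqxxxxxxxxxxxxxxxxxxxiiiiiiiiiiiii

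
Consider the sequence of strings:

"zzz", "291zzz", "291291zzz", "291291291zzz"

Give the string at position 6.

291291291291291zzz

Every step adds 291 at the front: s(k+1) = 291·s(k).
From 291291291zzz, 2 further steps: 291291291zzz → 291291291291zzz → (answer).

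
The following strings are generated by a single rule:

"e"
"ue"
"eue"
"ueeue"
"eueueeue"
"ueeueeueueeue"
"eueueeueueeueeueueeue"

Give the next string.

ueeueeueueeueeueueeueueeueeueueeue

From term 3 onward, concatenate the second-to-last term with the last: e·ue = eue, ue·eue = ueeue, …
The next term joins ueeueeueueeue and eueueeueueeueeueueeue.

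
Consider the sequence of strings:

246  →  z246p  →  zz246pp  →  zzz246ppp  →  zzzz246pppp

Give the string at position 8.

Every step adds z to the front and p to the end of the previous string.
From zzzz246pppp, 3 further steps: zzzz246pppp → zzzzz246ppppp → zzzzzz246pppppp → (answer).

zzzzzzz246ppppppp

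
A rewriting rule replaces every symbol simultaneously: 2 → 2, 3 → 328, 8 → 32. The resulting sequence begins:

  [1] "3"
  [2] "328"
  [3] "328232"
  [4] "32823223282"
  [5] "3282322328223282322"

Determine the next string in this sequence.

Replace each of the 19 characters of 3282322328223282322 in place — 328 2 32 2 328 2 2 328 2 32 2 2 328 2 32 2 328 2 2 — and concatenate.

32823223282232823222328232232822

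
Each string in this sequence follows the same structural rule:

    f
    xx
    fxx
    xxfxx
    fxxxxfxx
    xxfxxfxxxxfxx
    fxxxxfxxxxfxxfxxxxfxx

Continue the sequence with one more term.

xxfxxfxxxxfxxfxxxxfxxxxfxxfxxxxfxx

From term 3 onward, concatenate the second-to-last term with the last: f·xx = fxx, xx·fxx = xxfxx, …
The next term joins xxfxxfxxxxfxx and fxxxxfxxxxfxxfxxxxfxx.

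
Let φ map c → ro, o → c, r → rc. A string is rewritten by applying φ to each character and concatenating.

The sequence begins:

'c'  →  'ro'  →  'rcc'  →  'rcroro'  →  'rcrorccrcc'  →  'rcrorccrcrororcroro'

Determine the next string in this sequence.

φ(rcrorccrcrororcroro) expands symbol-by-symbol to rc ro rc c rc ro ro rc ro rc c rc c rc ro rc c rc c; joining the 19 pieces gives the next term.

rcrorccrcrororcrorccrccrcrorccrcc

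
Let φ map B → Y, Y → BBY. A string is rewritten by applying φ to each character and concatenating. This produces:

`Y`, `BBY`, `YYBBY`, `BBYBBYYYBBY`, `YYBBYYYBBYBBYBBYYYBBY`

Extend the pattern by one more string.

BBYBBYYYBBYBBYBBYYYBBYYYBBYYYBBYBBYBBYYYBBY

Applying the rule to each of the 21 symbols of YYBBYYYBBYBBYBBYYYBBY gives the pieces BBY BBY Y Y BBY BBY BBY Y Y BBY Y Y BBY Y Y BBY BBY BBY Y Y BBY, which concatenate to the answer.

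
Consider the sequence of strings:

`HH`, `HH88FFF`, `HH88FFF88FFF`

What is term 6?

The strings grow by a fixed suffix 88FFF each time.
From HH88FFF88FFF, 3 further steps: HH88FFF88FFF → HH88FFF88FFF88FFF → HH88FFF88FFF88FFF88FFF → (answer).

HH88FFF88FFF88FFF88FFF88FFF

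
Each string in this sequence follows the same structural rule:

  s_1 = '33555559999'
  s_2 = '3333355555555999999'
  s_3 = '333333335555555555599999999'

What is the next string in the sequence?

33333333333555555555555559999999999

The n-th term is 3n-1 3's then 3n+2 5's then 2n+2 9's (n = 1, 2, …).
For the next term, n = 4, so the run lengths are 11, 14, 10.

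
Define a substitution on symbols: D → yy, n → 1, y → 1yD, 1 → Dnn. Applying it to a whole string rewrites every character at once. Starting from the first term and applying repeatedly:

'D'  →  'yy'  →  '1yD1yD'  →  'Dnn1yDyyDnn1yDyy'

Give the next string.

Replace each of the 16 characters of Dnn1yDyyDnn1yDyy in place — yy 1 1 Dnn 1yD yy 1yD 1yD yy 1 1 Dnn 1yD yy 1yD 1yD — and concatenate.

yy11Dnn1yDyy1yD1yDyy11Dnn1yDyy1yD1yD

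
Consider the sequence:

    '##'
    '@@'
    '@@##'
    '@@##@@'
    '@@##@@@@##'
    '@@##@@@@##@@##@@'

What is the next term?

@@##@@@@##@@##@@@@##@@@@##

Each term (from the third on) is the previous term followed by the one before it: term 3 = @@·## = @@##.
Continuing: @@##@@@@##@@##@@ · @@##@@@@## gives term 7.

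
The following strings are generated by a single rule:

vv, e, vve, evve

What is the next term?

vveevve

From term 3 onward, concatenate the second-to-last term with the last: vv·e = vve, e·vve = evve, …
So term 5 is vve·evve.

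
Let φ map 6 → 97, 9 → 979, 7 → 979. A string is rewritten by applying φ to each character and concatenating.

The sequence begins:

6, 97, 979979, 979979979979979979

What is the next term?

979979979979979979979979979979979979979979979979979979

φ(979979979979979979) expands symbol-by-symbol to 979 979 979 979 979 979 979 979 979 979 979 979 979 979 979 979 979 979; joining the 18 pieces gives the next term.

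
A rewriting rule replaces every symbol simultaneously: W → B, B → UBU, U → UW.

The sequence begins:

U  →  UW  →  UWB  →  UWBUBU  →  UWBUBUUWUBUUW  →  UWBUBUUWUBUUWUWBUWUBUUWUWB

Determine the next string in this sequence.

Rewriting the 26 symbols of UWBUBUUWUBUUWUWBUWUBUUWUWB one by one yields UW B UBU UW UBU UW UW B UW UBU UW UW B UW B UBU UW B UW UBU UW UW B UW B UBU; concatenated:

UWBUBUUWUBUUWUWBUWUBUUWUWBUWBUBUUWBUWUBUUWUWBUWBUBU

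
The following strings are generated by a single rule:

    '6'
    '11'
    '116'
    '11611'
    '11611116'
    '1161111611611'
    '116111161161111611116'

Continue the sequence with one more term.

This is a Fibonacci-style word recurrence s(k) = s(k−1)·s(k−2): e.g. 11·6 = 116.
The next term joins 116111161161111611116 and 1161111611611.

1161111611611116111161161111611611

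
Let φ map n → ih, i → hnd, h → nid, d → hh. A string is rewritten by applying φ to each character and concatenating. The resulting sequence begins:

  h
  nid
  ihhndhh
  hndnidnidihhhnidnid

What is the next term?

Rewriting the 19 symbols of hndnidnidihhhnidnid one by one yields nid ih hh ih hnd hh ih hnd hh hnd nid nid nid ih hnd hh ih hnd hh; concatenated:

nidihhhihhndhhihhndhhhndnidnidnidihhndhhihhndhh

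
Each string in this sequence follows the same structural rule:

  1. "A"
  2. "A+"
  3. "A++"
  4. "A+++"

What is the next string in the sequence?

A++++

Each term is the previous one with + appended.
So the next term is A+++·+.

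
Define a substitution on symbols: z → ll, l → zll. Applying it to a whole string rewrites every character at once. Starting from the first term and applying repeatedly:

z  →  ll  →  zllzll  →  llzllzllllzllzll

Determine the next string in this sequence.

Replace each of the 16 characters of llzllzllllzllzll in place — zll zll ll zll zll ll zll zll zll zll ll zll zll ll zll zll — and concatenate.

zllzllllzllzllllzllzllzllzllllzllzllllzllzll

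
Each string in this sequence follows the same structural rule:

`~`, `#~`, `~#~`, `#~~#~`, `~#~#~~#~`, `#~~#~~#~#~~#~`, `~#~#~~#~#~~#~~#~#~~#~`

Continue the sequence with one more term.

Each term (from the third on) is the two preceding terms concatenated in order: term 3 = ~·#~ = ~#~.
So term 8 is #~~#~~#~#~~#~·~#~#~~#~#~~#~~#~#~~#~.

#~~#~~#~#~~#~~#~#~~#~#~~#~~#~#~~#~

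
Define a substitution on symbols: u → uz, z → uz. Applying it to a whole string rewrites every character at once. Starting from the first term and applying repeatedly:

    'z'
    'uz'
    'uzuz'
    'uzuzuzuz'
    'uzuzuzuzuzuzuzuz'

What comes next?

Rewriting the 16 symbols of uzuzuzuzuzuzuzuz one by one yields uz uz uz uz uz uz uz uz uz uz uz uz uz uz uz uz; concatenated:

uzuzuzuzuzuzuzuzuzuzuzuzuzuzuzuz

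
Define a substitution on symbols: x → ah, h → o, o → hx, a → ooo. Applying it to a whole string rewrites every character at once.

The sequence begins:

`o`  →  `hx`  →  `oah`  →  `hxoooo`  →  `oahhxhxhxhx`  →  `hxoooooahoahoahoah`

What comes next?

Replace each of the 18 characters of hxoooooahoahoahoah in place — o ah hx hx hx hx hx ooo o hx ooo o hx ooo o hx ooo o — and concatenate.

oahhxhxhxhxhxoooohxoooohxoooohxoooo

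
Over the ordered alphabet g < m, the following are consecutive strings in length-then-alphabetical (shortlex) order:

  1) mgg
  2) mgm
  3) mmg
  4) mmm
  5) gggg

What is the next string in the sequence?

gggm

Treat gggg as a base-2 numeral over the given alphabet and add one, carrying through any trailing m's.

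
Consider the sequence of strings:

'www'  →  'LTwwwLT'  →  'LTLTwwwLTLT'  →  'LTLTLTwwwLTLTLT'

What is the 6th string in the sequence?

LTLTLTLTLTwwwLTLTLTLTLT

Every step adds LT to the front and LT to the end of the previous string.
From LTLTLTwwwLTLTLT, 2 further steps: LTLTLTwwwLTLTLT → LTLTLTLTwwwLTLTLTLT → (answer).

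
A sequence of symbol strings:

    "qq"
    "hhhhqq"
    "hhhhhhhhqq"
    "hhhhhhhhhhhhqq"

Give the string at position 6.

Every step adds hhhh at the front: s(k+1) = hhhh·s(k).
From hhhhhhhhhhhhqq, 2 further steps: hhhhhhhhhhhhqq → hhhhhhhhhhhhhhhhqq → (answer).

hhhhhhhhhhhhhhhhhhhhqq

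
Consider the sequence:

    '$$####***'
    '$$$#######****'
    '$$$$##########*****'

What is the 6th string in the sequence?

$$$$$$$###################********

Reading off run lengths: $ runs 2, 3, 4; # runs 4, 7, 10; * runs 3, 4, 5 — each is linear in n (n = 1, 2, …).
At n = 6 the blocks have lengths 7, 19, 8.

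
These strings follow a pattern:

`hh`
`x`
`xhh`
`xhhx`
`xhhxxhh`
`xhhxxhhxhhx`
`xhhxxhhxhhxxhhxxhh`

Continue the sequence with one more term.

This is a Fibonacci-style word recurrence s(k) = s(k−1)·s(k−2): e.g. x·hh = xhh.
So term 8 is xhhxxhhxhhxxhhxxhh·xhhxxhhxhhx.

xhhxxhhxhhxxhhxxhhxhhxxhhxhhx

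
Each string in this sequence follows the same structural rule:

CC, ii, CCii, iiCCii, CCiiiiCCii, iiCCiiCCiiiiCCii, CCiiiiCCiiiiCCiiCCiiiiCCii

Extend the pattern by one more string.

iiCCiiCCiiiiCCiiCCiiiiCCiiiiCCiiCCiiiiCCii

From term 3 onward, concatenate the second-to-last term with the last: CC·ii = CCii, ii·CCii = iiCCii, …
Continuing: iiCCiiCCiiiiCCii · CCiiiiCCiiiiCCiiCCiiiiCCii gives term 8.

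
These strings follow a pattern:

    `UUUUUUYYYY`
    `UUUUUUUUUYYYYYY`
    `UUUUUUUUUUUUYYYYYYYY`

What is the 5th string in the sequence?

UUUUUUUUUUUUUUUUUUYYYYYYYYYYYY

Each string has the form U^{3n} Y^{2n}, where the shown terms are n = 2, 3, 4.
At n = 6 the blocks have lengths 18, 12.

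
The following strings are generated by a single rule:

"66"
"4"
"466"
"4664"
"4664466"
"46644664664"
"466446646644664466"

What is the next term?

From term 3 onward, concatenate the last term with the second-to-last: 4·66 = 466, 466·4 = 4664, …
Continuing: 466446646644664466 · 46644664664 gives term 8.

46644664664466446646644664664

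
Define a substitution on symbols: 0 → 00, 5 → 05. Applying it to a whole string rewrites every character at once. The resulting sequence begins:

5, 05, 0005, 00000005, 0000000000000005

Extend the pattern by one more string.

Applying the rule to each of the 16 symbols of 0000000000000005 gives the pieces 00 00 00 00 00 00 00 00 00 00 00 00 00 00 00 05, which concatenate to the answer.

00000000000000000000000000000005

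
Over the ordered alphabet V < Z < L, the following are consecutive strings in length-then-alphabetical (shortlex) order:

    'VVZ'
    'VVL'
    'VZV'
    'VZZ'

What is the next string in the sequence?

VZL

Treat VZZ as a base-3 numeral over the given alphabet and add one, carrying through any trailing L's.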